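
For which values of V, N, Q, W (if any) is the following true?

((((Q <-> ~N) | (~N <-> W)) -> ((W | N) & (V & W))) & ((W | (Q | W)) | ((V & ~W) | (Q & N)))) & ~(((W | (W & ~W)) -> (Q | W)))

Unsatisfiable — no assignment works.

The conjunct ~(((W | (W & ~W)) -> (Q | W))) is unsatisfiable on its own:
  Q=F, W=F: evaluates to False.
  Q=F, W=T: evaluates to False.
  Q=T, W=F: evaluates to False.
  Q=T, W=T: evaluates to False.
So the whole conjunction is unsatisfiable.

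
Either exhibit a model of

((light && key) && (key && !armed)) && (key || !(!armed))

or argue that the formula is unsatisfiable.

armed = False, key = True, light = True

  (light && key) && (key && !armed) = True
    light && key = True
    key && !armed = True
      !armed = True
  key || !(!armed) = True
    !(!armed) = False
      !armed = True
Both conjuncts True, so the formula holds.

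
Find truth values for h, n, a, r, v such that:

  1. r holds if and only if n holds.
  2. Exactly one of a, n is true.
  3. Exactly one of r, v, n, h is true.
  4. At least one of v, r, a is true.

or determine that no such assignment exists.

h = False, n = False, a = True, r = False, v = True

  (1) r=F, n=F — same ✓
  (2) {a, n}: 1 true — exactly one ✓
  (3) {r, v, n, h}: 1 true — exactly one ✓
  (4) {v, r, a}: 2 true — at least one ✓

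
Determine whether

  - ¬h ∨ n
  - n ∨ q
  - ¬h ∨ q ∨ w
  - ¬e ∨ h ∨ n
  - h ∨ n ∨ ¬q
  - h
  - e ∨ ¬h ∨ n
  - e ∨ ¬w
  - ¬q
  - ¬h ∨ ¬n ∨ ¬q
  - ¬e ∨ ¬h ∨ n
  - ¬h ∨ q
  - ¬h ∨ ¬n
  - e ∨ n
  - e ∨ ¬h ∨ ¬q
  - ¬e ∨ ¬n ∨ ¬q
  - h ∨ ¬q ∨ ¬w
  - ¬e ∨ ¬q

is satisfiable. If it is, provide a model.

Unsatisfiable — no assignment works.

Case h = True:
  (¬h ∨ n) forces n = True.
  Clause (¬h ∨ ¬n) is falsified — contradiction.
Case h = False:
  Clause (h) is falsified — contradiction.
Both cases fail, so the formula is unsatisfiable.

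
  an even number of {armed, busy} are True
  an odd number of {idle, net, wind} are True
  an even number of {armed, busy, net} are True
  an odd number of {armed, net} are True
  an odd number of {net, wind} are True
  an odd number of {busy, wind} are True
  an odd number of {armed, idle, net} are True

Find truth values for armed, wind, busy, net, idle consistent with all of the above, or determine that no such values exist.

Unsatisfiable — no assignment works.

Adding constraints 1, 4, 5, 6 mod 2: every variable appears an even number of times on the left, so the left side is 0.
But the right sides sum to 1 (mod 2). 0 ≠ 1 — the system is inconsistent.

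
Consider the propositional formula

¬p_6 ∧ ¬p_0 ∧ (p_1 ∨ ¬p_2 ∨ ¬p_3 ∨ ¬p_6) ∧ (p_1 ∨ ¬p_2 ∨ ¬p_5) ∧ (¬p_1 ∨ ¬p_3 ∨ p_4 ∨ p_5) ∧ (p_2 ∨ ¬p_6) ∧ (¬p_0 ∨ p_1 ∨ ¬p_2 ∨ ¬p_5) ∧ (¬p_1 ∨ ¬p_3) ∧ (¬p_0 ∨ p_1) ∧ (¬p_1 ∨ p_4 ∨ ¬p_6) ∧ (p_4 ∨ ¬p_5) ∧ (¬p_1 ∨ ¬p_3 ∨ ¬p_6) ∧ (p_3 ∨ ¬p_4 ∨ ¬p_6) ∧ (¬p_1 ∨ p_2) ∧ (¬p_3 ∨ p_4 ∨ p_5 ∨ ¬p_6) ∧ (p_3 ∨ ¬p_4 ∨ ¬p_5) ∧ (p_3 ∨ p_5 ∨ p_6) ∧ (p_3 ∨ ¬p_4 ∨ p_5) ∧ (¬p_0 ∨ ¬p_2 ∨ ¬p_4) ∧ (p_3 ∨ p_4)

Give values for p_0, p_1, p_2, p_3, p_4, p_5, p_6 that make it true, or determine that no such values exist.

Unit clause (¬p_6) forces p_6 = False.
Unit clause (¬p_0) forces p_0 = False.
Try p_1 = True:
  (¬p_1 ∨ ¬p_3) forces p_3 = False.
  (¬p_1 ∨ p_2) forces p_2 = True.
  (p_3 ∨ p_5 ∨ p_6) forces p_5 = True.
  (p_4 ∨ ¬p_5) forces p_4 = True.
  clause (p_3 ∨ ¬p_4 ∨ ¬p_5) is falsified — backtrack.
So p_1 = False.
Set p_2 = True.
  then (p_1 ∨ ¬p_2 ∨ ¬p_5) forces p_5 = False.
  then (p_3 ∨ p_5 ∨ p_6) forces p_3 = True.
Set p_4 = True.
All clauses satisfied.

p_0: False; p_1: False; p_2: True; p_3: True; p_4: True; p_5: False; p_6: False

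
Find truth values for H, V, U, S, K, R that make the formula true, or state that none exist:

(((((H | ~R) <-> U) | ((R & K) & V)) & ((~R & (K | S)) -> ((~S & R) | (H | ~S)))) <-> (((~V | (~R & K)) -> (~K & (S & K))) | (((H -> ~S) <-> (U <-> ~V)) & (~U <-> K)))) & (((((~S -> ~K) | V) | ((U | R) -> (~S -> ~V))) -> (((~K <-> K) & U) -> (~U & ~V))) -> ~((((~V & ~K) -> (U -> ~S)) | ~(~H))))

Case K = True: the conjunct ((((~S -> ~K) | V) | ((U | R) -> (~S -> ~V))) -> (((~K <-> K) & U) -> (~U & ~V))) -> ~((((~V & ~K) -> (U -> ~S)) | ~(~H))) becomes (((S | V) | ((U | R) -> (~S -> ~V))) -> True) -> ~True = False.
Case K = False: the formula simplifies to ((((H | ~R) <-> U) & ((~R & S) -> ((~S & R) | (H | ~S)))) <-> (V | (((H -> ~S) <-> (U <-> ~V)) & U))) & ~(((~V -> (U -> ~S)) | ~(~H))).
  S = True: simplifies to ((((H | ~R) <-> U) & (~R -> H)) <-> (V | ((~H <-> (U <-> ~V)) & U))) & ~(((~V -> ~U) | ~(~H))).
    H = True: the conjunct ~(((~V -> ~U) | ~(~H))) becomes ~(((~V -> ~U) | True)) = False.
    H = False: simplifies to (((~R <-> U) & R) <-> (V | ((U <-> ~V) & U))) & ~((~V -> ~U)).
      U = True: simplifies to ((~R & R) <-> (V | ~V)) & ~V.
        V = True: the conjunct ~V is False.
        V = False: simplifies to ~R & R.
          R = True: the conjunct ~R is False.
          R = False: the conjunct R is False.
      U = False: the conjunct ~((~V -> ~U)) becomes ~((~V -> True)) = False.
  S = False: the conjunct ~(((~V -> (U -> ~S)) | ~(~H))) becomes ~((True | ~(~H))) = False.
Both cases fail — unsatisfiable.

UNSATISFIABLE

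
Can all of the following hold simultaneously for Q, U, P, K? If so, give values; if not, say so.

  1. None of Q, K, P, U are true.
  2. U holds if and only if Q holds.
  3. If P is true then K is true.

Q = False, U = False, P = False, K = False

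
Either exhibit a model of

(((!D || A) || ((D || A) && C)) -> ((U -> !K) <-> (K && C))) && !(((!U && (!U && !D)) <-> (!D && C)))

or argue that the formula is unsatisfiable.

Unsatisfiable — no assignment works.

Case D = True: the conjunct !(((!U && (!U && !D)) <-> (!D && C))) becomes !((False <-> False)) = False.
Case D = False: the formula simplifies to ((U -> !K) <-> (K && C)) && !(((!U && !U) <-> C)).
  K = True: simplifies to (!U <-> C) && !(((!U && !U) <-> C)).
    U = True: simplifies to !C && !(!C).
      C = True: the conjunct !C is False.
      C = False: the conjunct !(!C) becomes !(!False) = False.
    U = False: simplifies to C && !C.
      C = True: the conjunct !C is False.
      C = False: the conjunct C is False.
  K = False: the conjunct (U -> !K) <-> (K && C) becomes (U -> True) <-> (False && C) = False.
Both cases fail — unsatisfiable.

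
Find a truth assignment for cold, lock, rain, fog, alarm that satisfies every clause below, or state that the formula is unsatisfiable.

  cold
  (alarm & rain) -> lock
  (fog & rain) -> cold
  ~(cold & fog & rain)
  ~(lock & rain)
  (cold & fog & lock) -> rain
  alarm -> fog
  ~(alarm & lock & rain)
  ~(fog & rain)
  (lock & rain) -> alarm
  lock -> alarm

cold = True; lock = False; rain = False; fog = False; alarm = False

Unit clause (cold) forces cold = True.
Try lock = True:
  (alarm | ~lock) forces alarm = True.
  (~lock | ~rain) forces rain = False.
  (~alarm | fog) forces fog = True.
  clause (~cold | ~fog | ~lock | rain) is falsified — backtrack.
So lock = False.
Set rain = False.
Set fog = False.
  then (~alarm | fog) forces alarm = False.
All clauses satisfied.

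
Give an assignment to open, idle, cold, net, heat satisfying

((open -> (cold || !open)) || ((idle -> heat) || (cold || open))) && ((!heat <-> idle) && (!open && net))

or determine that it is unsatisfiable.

open = False, idle = False, cold = False, net = True, heat = True

  (open -> (cold || !open)) || ((idle -> heat) || (cold || open)) = True
    open -> (cold || !open) = True
      cold || !open = True
        !open = True
    (idle -> heat) || (cold || open) = True
      idle -> heat = True
      cold || open = False
  (!heat <-> idle) && (!open && net) = True
    !heat <-> idle = True
      !heat = False
    !open && net = True
      !open = True
Both conjuncts True, so the formula holds.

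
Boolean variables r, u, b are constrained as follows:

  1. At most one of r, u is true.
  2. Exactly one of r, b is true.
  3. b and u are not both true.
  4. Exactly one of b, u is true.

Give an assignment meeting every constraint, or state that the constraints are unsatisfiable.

r = False, u = False, b = True

  (1) {r, u}: 0 true — at most one ✓
  (2) {r, b}: 1 true — exactly one ✓
  (3) b=T, u=F — not both ✓
  (4) {b, u}: 1 true — exactly one ✓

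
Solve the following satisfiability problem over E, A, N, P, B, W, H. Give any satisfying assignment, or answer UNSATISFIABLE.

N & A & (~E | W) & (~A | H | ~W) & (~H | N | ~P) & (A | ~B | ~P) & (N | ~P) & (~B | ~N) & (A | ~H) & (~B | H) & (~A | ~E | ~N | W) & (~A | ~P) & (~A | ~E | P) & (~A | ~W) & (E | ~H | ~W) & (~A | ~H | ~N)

Unit clause (N) forces N = True.
Unit clause (A) forces A = True.
In (~B | ~N) only ~B is left, so B = False.
In (~A | ~P) only ~P is left, so P = False.
In (~A | ~E | P) only ~E is left, so E = False.
In (~A | ~W) only ~W is left, so W = False.
In (~A | ~H | ~N) only ~H is left, so H = False.
All clauses satisfied.

E=F, A=T, N=T, P=F, B=F, W=F, H=F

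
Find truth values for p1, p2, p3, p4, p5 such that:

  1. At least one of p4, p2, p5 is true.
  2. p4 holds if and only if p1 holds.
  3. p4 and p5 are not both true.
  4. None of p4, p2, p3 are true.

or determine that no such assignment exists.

p1=F, p2=F, p3=F, p4=F, p5=T

  (1) {p4, p2, p5}: 1 true — at least one ✓
  (2) p4=F, p1=F — same ✓
  (3) p4=F, p5=T — not both ✓
  (4) {p4, p2, p3}: 0 true — none ✓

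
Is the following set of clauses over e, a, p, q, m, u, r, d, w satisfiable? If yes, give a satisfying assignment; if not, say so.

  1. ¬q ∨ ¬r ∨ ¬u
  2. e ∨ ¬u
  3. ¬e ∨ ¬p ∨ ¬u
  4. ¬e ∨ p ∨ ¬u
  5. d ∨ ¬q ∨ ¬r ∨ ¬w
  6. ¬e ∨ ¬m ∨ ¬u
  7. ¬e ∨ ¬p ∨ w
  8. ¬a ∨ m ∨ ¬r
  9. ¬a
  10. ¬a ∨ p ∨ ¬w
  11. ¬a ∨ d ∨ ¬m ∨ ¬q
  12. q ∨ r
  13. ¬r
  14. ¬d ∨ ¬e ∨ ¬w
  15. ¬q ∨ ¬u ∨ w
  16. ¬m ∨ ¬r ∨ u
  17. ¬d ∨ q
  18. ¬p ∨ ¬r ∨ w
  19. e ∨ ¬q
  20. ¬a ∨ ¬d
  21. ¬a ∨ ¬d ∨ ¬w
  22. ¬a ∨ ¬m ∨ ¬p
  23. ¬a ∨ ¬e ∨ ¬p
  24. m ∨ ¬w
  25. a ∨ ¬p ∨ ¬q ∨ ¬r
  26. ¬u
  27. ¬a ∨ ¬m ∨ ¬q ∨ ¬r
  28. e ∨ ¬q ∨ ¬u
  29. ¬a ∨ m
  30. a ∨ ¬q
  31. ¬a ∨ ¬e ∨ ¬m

Case a = True:
  Clause (¬a) is falsified — contradiction.
Case a = False:
  (¬r) forces r = False.
  (q ∨ r) forces q = True.
  Clause (a ∨ ¬q) is falsified — contradiction.
Both cases fail, so the formula is unsatisfiable.

No satisfying assignment exists.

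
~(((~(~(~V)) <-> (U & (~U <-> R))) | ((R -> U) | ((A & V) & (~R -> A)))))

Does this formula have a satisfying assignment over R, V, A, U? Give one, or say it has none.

R = True; V = False; A = True; U = False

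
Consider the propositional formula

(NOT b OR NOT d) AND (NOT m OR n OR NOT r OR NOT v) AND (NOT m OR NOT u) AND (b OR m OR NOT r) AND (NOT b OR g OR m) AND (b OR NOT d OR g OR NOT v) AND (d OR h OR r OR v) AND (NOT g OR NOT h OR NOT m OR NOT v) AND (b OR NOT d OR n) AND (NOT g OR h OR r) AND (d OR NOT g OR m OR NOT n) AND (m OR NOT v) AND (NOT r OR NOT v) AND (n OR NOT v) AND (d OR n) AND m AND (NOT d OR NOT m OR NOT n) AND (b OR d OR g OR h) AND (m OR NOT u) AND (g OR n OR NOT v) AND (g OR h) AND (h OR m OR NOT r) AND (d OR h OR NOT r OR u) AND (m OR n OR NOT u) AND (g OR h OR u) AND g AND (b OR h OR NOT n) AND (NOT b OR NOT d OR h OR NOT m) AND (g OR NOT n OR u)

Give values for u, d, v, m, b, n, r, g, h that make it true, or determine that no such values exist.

u=F, d=F, v=F, m=T, b=F, n=T, r=T, g=T, h=T

Unit clause (m) forces m = True.
Unit clause (g) forces g = True.
In (NOT m OR NOT u) only NOT u is left, so u = False.
Set d = False.
  then (d OR n) forces n = True.
Try v = True:
  (NOT g OR NOT h OR NOT m OR NOT v) forces h = False.
  (NOT g OR h OR r) forces r = True.
  clause (NOT r OR NOT v) is falsified — backtrack.
So v = False.
Set b = False.
  then (b OR h OR NOT n) forces h = True.
Set r = True.
All clauses satisfied.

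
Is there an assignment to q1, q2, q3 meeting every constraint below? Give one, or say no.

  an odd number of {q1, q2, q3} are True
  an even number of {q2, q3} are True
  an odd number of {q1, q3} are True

q1 = True, q2 = False, q3 = False

{q1, q2, q3}: 1 true → odd ✓
{q2, q3}: 0 true → even ✓
{q1, q3}: 1 true → odd ✓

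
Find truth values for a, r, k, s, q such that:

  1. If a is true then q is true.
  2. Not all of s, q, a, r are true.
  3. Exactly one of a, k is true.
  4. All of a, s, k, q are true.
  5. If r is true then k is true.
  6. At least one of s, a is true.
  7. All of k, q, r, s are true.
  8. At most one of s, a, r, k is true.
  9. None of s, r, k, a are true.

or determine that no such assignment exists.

UNSATISFIABLE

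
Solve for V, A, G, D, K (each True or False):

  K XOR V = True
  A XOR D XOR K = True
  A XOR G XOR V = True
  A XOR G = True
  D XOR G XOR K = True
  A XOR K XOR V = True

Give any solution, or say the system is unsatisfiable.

Adding constraints 2, 4, 5 mod 2: every variable appears an even number of times on the left, so the left side is 0.
But the right sides sum to 1 (mod 2). 0 ≠ 1 — the system is inconsistent.

Unsatisfiable — no assignment works.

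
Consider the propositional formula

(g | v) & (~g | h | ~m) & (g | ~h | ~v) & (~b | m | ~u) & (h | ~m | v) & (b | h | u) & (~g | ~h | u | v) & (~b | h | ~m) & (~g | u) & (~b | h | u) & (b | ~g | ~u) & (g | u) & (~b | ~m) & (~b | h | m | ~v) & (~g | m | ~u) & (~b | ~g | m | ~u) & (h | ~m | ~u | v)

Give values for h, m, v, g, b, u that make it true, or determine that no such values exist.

h: False; m: False; v: True; g: False; b: False; u: True

Set h = False.
Set m = False.
Try v = False:
  (g | v) forces g = True.
  (~g | u) forces u = True.
  clause (~g | m | ~u) is falsified — backtrack.
So v = True.
  then (~b | h | m | ~v) forces b = False.
  then (b | h | u) forces u = True.
  then (b | ~g | ~u) forces g = False.
All clauses satisfied.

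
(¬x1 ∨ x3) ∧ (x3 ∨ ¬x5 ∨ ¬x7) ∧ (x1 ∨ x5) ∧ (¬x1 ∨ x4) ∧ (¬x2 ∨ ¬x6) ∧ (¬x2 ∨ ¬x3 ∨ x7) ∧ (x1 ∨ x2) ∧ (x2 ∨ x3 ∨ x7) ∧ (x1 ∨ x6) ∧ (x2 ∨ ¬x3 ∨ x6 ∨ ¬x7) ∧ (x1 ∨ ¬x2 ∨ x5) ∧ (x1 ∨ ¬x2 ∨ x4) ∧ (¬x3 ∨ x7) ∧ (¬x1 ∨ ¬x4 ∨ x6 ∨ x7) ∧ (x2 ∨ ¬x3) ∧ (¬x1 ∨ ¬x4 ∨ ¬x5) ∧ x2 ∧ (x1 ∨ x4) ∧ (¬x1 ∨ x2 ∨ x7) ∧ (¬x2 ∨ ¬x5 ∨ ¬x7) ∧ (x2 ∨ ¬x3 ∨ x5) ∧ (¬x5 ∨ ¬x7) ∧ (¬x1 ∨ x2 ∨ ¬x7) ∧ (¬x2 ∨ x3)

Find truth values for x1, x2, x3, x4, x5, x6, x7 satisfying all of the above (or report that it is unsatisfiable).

x1: True; x2: True; x3: True; x4: True; x5: False; x6: False; x7: True

Unit clause (x2) forces x2 = True.
In (¬x2 ∨ x3) only x3 is left, so x3 = True.
In (¬x2 ∨ ¬x6) only ¬x6 is left, so x6 = False.
In (¬x2 ∨ ¬x3 ∨ x7) only x7 is left, so x7 = True.
In (x1 ∨ x6) only x1 is left, so x1 = True.
In (¬x2 ∨ ¬x5 ∨ ¬x7) only ¬x5 is left, so x5 = False.
In (¬x1 ∨ x4) only x4 is left, so x4 = True.
All clauses satisfied.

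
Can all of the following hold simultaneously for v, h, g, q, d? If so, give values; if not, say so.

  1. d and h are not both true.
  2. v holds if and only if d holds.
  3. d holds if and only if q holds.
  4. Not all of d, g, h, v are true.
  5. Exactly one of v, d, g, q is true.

v = False, h = False, g = True, q = False, d = False

  (1) d=F, h=F — not both ✓
  (2) v=F, d=F — same ✓
  (3) d=F, q=F — same ✓
  (4) {d, g, h, v}: 1/4 true — not all ✓
  (5) {v, d, g, q}: 1 true — exactly one ✓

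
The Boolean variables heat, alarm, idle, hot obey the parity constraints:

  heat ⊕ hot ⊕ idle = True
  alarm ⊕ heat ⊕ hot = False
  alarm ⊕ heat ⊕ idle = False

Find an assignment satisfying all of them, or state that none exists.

heat=T; alarm=T; idle=F; hot=F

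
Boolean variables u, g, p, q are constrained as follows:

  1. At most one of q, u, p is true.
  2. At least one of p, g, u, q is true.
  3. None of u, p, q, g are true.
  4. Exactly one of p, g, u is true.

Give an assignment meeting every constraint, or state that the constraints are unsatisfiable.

Case g = True:
  Constraint (3) is violated (g=T) — contradiction.
Case g = False:
  (3) forces u = False.
  (3) forces p = False.
  Constraint (4) is violated (p=F, g=F, u=F) — contradiction.
Both cases fail — unsatisfiable.

The formula is unsatisfiable.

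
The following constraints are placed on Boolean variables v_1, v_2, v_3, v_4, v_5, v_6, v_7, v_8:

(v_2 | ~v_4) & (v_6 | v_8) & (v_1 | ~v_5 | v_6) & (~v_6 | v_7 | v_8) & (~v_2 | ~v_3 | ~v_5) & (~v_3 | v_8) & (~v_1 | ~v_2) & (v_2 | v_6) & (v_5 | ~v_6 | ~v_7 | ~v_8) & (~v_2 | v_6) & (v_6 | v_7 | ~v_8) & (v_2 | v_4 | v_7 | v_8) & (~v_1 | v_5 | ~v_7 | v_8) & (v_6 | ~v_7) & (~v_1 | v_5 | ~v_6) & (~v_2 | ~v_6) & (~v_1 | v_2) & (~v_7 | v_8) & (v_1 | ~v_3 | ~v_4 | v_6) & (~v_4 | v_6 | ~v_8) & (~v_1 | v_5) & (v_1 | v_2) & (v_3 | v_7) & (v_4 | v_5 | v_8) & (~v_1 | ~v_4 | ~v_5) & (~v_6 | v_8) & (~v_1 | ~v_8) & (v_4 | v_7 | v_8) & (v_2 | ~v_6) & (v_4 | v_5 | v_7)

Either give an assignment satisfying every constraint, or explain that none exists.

Case v_1 = True:
  (~v_1 | ~v_2) forces v_2 = False.
  Clause (~v_1 | v_2) is falsified — contradiction.
Case v_1 = False:
  (v_1 | v_2) forces v_2 = True.
  (~v_2 | v_6) forces v_6 = True.
  Clause (~v_2 | ~v_6) is falsified — contradiction.
Both cases fail, so the formula is unsatisfiable.

UNSATISFIABLE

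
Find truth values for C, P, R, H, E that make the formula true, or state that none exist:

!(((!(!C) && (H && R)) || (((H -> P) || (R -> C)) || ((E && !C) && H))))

C = False; P = False; R = True; H = True; E = False

  !(((!(!C) && (H && R)) || (((H -> P) || (R -> C)) || ((E && !C) && H)))) = True
    (!(!C) && (H && R)) || (((H -> P) || (R -> C)) || ((E && !C) && H)) = False
      !(!C) && (H && R) = False
        !(!C) = False
          !C = True
        H && R = True
      ((H -> P) || (R -> C)) || ((E && !C) && H) = False
        (H -> P) || (R -> C) = False
          H -> P = False
          R -> C = False
        (E && !C) && H = False
          E && !C = False
            !C = True
The formula evaluates to True.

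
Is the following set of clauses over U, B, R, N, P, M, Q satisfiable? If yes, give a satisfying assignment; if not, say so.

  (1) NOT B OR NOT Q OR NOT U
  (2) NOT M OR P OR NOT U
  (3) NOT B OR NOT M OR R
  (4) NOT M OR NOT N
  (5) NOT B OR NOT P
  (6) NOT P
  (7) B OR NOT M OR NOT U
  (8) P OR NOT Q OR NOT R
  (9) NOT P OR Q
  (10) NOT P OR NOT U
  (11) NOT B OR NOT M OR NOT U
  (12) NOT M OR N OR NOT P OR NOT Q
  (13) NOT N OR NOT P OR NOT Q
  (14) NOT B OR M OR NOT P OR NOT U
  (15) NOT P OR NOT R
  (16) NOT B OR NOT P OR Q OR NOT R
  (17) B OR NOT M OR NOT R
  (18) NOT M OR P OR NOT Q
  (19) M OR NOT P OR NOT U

Unit clause (NOT P) forces P = False.
Set U = True.
  then (NOT M OR P OR NOT U) forces M = False.
Set B = False.
Set R = False.
Set N = False.
Set Q = False.
All clauses satisfied.

U = True, B = False, R = False, N = False, P = False, M = False, Q = False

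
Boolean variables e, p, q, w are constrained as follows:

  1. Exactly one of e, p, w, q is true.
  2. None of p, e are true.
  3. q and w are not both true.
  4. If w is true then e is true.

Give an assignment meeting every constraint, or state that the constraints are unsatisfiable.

e: False, p: False, q: True, w: False

  (1) {e, p, w, q}: 1 true — exactly one ✓
  (2) {p, e}: 0 true — none ✓
  (3) q=T, w=F — not both ✓
  (4) w=F ⇒ e: vacuous ✓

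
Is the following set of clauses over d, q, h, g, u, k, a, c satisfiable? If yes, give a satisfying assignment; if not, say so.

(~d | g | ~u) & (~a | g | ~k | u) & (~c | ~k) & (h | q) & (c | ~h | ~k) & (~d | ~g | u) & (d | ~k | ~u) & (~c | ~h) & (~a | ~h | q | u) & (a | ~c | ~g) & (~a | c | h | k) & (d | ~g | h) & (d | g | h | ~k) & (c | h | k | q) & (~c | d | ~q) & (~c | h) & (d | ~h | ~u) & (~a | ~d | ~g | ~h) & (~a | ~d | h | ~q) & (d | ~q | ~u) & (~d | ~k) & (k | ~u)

d = False, q = False, h = True, g = True, u = False, k = False, a = False, c = False

Set d = False.
Set q = False.
  then (h | q) forces h = True.
  then (~c | ~h) forces c = False.
  then (d | ~h | ~u) forces u = False.
  then (c | ~h | ~k) forces k = False.
  then (~a | ~h | q | u) forces a = False.
Set g = True.
All clauses satisfied.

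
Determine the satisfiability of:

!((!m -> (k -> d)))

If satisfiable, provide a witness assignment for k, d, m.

k: True, d: False, m: False

  !((!m -> (k -> d))) = True
    !m -> (k -> d) = False
      !m = True
      k -> d = False
The formula evaluates to True.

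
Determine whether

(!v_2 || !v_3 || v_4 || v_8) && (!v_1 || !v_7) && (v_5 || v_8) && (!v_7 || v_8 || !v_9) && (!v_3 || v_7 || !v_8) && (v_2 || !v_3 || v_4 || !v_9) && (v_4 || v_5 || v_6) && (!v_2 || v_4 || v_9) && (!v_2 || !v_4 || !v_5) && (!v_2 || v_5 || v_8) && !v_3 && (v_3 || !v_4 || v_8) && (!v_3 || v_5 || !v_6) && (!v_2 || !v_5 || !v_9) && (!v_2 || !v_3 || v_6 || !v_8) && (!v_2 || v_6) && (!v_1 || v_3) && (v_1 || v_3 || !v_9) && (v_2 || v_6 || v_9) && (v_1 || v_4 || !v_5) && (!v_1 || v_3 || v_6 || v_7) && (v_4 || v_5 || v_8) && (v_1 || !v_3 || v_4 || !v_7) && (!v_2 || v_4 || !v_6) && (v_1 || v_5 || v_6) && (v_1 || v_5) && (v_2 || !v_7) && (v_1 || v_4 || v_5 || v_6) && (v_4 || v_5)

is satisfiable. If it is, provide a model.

v_1: False, v_2: False, v_3: False, v_4: True, v_5: True, v_6: True, v_7: False, v_8: True, v_9: False

Unit clause (!v_3) forces v_3 = False.
In (!v_1 || v_3) only !v_1 is left, so v_1 = False.
In (v_1 || v_3 || !v_9) only !v_9 is left, so v_9 = False.
In (v_1 || v_5) only v_5 is left, so v_5 = True.
In (v_1 || v_4 || !v_5) only v_4 is left, so v_4 = True.
In (!v_2 || !v_4 || !v_5) only !v_2 is left, so v_2 = False.
In (v_3 || !v_4 || v_8) only v_8 is left, so v_8 = True.
In (v_2 || v_6 || v_9) only v_6 is left, so v_6 = True.
In (v_2 || !v_7) only !v_7 is left, so v_7 = False.
All clauses satisfied.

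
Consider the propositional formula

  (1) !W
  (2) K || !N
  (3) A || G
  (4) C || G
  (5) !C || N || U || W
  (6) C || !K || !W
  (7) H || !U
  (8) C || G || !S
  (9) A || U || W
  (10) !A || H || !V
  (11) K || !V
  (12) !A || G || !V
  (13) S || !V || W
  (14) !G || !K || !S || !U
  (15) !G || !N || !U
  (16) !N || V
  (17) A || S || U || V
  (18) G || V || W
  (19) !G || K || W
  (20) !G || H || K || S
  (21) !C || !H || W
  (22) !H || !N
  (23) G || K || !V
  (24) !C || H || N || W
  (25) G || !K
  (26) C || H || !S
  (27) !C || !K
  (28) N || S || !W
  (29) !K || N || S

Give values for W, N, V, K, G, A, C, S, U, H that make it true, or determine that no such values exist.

W: False, N: False, V: False, K: True, G: True, A: True, C: False, S: True, U: False, H: True

Unit clause (!W) forces W = False.
Set N = False.
Set V = False.
  then (G || V || W) forces G = True.
  then (!G || K || W) forces K = True.
  then (!C || !K) forces C = False.
  then (!K || N || S) forces S = True.
  then (!G || !K || !S || !U) forces U = False.
  then (C || H || !S) forces H = True.
  then (A || U || W) forces A = True.
All clauses satisfied.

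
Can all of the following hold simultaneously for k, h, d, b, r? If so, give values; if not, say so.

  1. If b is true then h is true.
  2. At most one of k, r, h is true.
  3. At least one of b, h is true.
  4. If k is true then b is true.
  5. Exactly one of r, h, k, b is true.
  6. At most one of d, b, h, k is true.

k=F, h=T, d=F, b=F, r=F

  (1) b=F ⇒ h: vacuous ✓
  (2) {k, r, h}: 1 true — at most one ✓
  (3) {b, h}: 1 true — at least one ✓
  (4) k=F ⇒ b: vacuous ✓
  (5) {r, h, k, b}: 1 true — exactly one ✓
  (6) {d, b, h, k}: 1 true — at most one ✓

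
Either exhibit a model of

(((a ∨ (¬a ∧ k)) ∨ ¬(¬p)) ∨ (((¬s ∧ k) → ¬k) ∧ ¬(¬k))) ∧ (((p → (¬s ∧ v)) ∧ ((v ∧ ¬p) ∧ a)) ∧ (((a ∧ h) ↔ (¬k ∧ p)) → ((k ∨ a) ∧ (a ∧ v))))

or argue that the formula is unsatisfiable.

h: False, a: True, p: False, v: True, k: True, s: False

  ((a ∨ (¬a ∧ k)) ∨ ¬(¬p)) ∨ (((¬s ∧ k) → ¬k) ∧ ¬(¬k)) = True
    (a ∨ (¬a ∧ k)) ∨ ¬(¬p) = True
      a ∨ (¬a ∧ k) = True
        ¬a ∧ k = False
          ¬a = False
      ¬(¬p) = False
        ¬p = True
    ((¬s ∧ k) → ¬k) ∧ ¬(¬k) = False
      (¬s ∧ k) → ¬k = False
        ¬s ∧ k = True
          ¬s = True
        ¬k = False
      ¬(¬k) = True
        ¬k = False
  ((p → (¬s ∧ v)) ∧ ((v ∧ ¬p) ∧ a)) ∧ (((a ∧ h) ↔ (¬k ∧ p)) → ((k ∨ a) ∧ (a ∧ v))) = True
    (p → (¬s ∧ v)) ∧ ((v ∧ ¬p) ∧ a) = True
      p → (¬s ∧ v) = True
        ¬s ∧ v = True
          ¬s = True
      (v ∧ ¬p) ∧ a = True
        v ∧ ¬p = True
          ¬p = True
    ((a ∧ h) ↔ (¬k ∧ p)) → ((k ∨ a) ∧ (a ∧ v)) = True
      (a ∧ h) ↔ (¬k ∧ p) = True
        a ∧ h = False
        ¬k ∧ p = False
          ¬k = False
      (k ∨ a) ∧ (a ∧ v) = True
        k ∨ a = True
        a ∧ v = True
Both conjuncts True, so the formula holds.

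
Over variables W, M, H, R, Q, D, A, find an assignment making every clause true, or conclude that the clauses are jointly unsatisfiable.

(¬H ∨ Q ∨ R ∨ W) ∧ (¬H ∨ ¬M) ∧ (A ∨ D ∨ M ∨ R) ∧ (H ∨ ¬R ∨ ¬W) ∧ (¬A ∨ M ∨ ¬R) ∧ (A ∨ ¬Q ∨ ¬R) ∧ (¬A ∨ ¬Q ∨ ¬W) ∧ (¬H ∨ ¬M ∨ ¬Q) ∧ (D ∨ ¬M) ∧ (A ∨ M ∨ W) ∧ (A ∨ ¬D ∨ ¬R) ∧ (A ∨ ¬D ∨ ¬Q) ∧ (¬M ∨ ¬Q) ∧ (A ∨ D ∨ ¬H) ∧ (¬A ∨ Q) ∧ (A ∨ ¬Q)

W: False; M: True; H: False; R: False; Q: False; D: True; A: False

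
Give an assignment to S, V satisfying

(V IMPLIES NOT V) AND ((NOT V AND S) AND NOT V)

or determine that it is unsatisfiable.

S = True, V = False

  V IMPLIES NOT V = True
    NOT V = True
  (NOT V AND S) AND NOT V = True
    NOT V AND S = True
      NOT V = True
    NOT V = True
Both conjuncts True, so the formula holds.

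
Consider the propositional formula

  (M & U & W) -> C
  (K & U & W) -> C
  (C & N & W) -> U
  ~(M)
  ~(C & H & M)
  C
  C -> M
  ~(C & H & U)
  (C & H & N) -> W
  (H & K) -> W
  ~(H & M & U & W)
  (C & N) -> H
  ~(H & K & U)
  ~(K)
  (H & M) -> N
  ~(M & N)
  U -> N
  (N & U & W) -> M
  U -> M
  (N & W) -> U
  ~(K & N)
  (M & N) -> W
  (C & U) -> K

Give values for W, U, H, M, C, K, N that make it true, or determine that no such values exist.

Unsatisfiable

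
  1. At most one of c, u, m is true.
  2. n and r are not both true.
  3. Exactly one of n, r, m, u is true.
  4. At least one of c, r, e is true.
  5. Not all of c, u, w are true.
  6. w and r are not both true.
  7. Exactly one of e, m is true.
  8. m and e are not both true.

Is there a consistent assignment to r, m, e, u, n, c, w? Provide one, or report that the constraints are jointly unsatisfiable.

r = False, m = False, e = True, u = False, n = True, c = True, w = False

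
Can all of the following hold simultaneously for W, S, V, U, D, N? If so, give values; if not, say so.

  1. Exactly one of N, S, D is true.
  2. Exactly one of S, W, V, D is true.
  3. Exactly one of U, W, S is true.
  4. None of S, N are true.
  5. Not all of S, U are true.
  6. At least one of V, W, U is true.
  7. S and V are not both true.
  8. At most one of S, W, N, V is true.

W = False; S = False; V = False; U = True; D = True; N = False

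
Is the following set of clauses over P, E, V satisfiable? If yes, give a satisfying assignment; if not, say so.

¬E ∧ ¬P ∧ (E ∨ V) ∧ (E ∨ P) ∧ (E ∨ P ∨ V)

No satisfying assignment exists.

Case P = True:
  Clause (¬P) is falsified — contradiction.
Case P = False:
  (¬E) forces E = False.
  Clause (E ∨ P) is falsified — contradiction.
Both cases fail, so the formula is unsatisfiable.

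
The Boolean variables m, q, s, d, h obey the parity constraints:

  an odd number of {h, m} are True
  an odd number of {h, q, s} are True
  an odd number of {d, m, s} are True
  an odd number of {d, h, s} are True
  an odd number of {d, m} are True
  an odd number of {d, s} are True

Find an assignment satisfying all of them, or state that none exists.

Adding constraints 1, 3, 4 mod 2: every variable appears an even number of times on the left, so the left side is 0.
But the right sides sum to 1 (mod 2). 0 ≠ 1 — the system is inconsistent.

UNSATISFIABLE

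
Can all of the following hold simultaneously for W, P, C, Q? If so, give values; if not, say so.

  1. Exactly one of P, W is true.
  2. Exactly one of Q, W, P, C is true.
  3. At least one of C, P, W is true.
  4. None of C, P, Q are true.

W: True; P: False; C: False; Q: False

  (1) {P, W}: 1 true — exactly one ✓
  (2) {Q, W, P, C}: 1 true — exactly one ✓
  (3) {C, P, W}: 1 true — at least one ✓
  (4) {C, P, Q}: 0 true — none ✓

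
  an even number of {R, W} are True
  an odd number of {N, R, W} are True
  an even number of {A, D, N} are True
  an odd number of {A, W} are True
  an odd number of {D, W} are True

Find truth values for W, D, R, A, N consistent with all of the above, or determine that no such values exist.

The formula is unsatisfiable.

Adding constraints 1, 2, 3, 4, 5 mod 2: every variable appears an even number of times on the left, so the left side is 0.
But the right sides sum to 1 (mod 2). 0 ≠ 1 — the system is inconsistent.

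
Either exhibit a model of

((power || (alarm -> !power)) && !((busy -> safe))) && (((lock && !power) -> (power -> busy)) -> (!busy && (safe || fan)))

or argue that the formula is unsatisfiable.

Unsatisfiable — no assignment works.

Case busy = True: the conjunct ((lock && !power) -> (power -> busy)) -> (!busy && (safe || fan)) becomes ((lock && !power) -> True) -> (False && (safe || fan)) = False.
Case busy = False: the conjunct !((busy -> safe)) becomes !((False -> safe)) = False.
Both cases fail — unsatisfiable.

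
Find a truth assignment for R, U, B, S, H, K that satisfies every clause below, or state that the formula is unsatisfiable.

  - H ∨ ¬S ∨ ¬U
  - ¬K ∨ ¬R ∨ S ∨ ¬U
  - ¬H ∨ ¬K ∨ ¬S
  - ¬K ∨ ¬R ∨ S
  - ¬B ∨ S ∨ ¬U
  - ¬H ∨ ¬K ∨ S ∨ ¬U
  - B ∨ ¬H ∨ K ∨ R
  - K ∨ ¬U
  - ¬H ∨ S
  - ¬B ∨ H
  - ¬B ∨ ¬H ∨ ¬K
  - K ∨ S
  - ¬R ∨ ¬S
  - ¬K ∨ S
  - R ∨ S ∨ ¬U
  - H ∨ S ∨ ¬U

R = False; U = False; B = True; S = True; H = True; K = False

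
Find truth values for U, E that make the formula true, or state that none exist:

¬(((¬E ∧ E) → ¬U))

No satisfying assignment exists.

Case E = True: the formula becomes ¬((False → ¬U)) = False.
Case E = False: the formula becomes ¬((False → ¬U)) = False.
Both cases fail — unsatisfiable.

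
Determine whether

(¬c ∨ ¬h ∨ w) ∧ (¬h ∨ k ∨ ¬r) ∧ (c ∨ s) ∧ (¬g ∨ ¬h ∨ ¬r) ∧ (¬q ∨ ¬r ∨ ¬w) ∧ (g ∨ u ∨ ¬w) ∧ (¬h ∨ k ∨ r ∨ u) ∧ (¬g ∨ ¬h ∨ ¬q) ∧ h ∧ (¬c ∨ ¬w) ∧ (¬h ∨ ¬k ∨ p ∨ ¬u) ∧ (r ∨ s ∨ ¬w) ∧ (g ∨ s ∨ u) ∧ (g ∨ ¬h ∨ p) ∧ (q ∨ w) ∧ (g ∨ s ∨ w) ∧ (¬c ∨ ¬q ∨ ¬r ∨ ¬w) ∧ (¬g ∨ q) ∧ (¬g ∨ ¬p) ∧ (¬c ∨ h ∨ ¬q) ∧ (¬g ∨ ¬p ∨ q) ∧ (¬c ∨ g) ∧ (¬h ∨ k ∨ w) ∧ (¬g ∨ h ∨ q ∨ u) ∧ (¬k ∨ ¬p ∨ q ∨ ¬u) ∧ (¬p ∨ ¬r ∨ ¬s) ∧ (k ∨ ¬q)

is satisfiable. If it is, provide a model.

k=T, c=F, w=F, g=F, s=T, q=T, u=F, r=F, p=T, h=T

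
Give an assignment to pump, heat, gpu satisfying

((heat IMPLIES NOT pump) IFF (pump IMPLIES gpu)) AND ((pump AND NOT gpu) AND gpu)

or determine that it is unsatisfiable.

Unsatisfiable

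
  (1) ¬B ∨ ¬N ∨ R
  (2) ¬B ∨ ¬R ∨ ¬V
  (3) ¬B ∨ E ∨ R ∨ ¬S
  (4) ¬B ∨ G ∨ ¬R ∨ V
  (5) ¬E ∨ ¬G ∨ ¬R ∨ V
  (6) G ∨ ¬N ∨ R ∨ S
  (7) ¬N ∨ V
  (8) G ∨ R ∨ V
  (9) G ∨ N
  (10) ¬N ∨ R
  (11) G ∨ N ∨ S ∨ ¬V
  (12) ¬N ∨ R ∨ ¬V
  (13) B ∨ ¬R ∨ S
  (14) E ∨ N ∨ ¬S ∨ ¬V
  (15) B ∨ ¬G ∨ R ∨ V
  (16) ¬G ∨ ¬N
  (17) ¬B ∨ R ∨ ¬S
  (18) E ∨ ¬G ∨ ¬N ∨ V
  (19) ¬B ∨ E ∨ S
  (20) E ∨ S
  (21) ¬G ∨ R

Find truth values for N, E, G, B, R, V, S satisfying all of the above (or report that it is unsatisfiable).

N = True, E = False, G = False, B = False, R = True, V = True, S = True

Set N = True.
  then (¬N ∨ V) forces V = True.
  then (¬N ∨ R) forces R = True.
  then (¬G ∨ ¬N) forces G = False.
  then (¬B ∨ ¬R ∨ ¬V) forces B = False.
  then (B ∨ ¬R ∨ S) forces S = True.
Set E = False.
All clauses satisfied.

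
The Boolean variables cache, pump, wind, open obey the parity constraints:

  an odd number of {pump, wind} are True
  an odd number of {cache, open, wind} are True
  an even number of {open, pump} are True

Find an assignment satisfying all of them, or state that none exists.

cache = False, pump = True, wind = False, open = True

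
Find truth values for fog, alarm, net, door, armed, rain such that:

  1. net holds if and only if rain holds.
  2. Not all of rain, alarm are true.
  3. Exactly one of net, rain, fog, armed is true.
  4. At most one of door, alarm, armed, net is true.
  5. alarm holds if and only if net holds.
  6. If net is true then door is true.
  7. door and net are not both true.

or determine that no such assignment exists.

fog=F, alarm=F, net=F, door=F, armed=T, rain=F

  (1) net=F, rain=F — same ✓
  (2) {rain, alarm}: 0/2 true — not all ✓
  (3) {net, rain, fog, armed}: 1 true — exactly one ✓
  (4) {door, alarm, armed, net}: 1 true — at most one ✓
  (5) alarm=F, net=F — same ✓
  (6) net=F ⇒ door: vacuous ✓
  (7) door=F, net=F — not both ✓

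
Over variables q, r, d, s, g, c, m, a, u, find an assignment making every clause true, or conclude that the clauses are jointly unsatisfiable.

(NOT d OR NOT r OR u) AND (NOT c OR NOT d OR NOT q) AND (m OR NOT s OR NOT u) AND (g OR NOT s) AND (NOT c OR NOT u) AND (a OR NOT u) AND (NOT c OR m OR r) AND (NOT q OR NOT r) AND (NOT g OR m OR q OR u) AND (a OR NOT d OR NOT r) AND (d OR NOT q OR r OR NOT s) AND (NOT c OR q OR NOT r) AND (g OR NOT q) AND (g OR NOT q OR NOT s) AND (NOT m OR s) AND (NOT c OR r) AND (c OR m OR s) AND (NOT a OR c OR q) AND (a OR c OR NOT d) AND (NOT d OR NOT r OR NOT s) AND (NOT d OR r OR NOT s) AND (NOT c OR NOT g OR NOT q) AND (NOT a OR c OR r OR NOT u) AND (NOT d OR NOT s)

q = False, r = False, d = False, s = True, g = True, c = False, m = True, a = False, u = False

Set q = False.
Set r = False.
  then (NOT c OR r) forces c = False.
  then (NOT a OR c OR q) forces a = False.
  then (a OR c OR NOT d) forces d = False.
  then (a OR NOT u) forces u = False.
Set s = True.
  then (g OR NOT s) forces g = True.
  then (NOT g OR m OR q OR u) forces m = True.
All clauses satisfied.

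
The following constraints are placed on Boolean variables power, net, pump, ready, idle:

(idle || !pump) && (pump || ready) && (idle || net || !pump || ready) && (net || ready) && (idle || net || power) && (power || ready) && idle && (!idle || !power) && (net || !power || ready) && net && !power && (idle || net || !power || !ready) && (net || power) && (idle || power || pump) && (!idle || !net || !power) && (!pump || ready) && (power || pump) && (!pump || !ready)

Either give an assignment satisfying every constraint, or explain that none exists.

UNSATISFIABLE

Case power = True:
  Clause (!power) is falsified — contradiction.
Case power = False:
  (power || ready) forces ready = True.
  (idle) forces idle = True.
  (net) forces net = True.
  (power || pump) forces pump = True.
  Clause (!pump || !ready) is falsified — contradiction.
Both cases fail, so the formula is unsatisfiable.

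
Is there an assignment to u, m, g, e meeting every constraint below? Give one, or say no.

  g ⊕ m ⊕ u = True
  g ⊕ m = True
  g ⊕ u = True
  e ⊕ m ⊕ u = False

u = False; m = False; g = True; e = False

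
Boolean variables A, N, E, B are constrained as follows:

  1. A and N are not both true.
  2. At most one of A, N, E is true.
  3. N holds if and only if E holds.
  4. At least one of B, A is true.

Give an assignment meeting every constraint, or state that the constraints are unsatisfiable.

A: True; N: False; E: False; B: True

  (1) A=T, N=F — not both ✓
  (2) {A, N, E}: 1 true — at most one ✓
  (3) N=F, E=F — same ✓
  (4) {B, A}: 2 true — at least one ✓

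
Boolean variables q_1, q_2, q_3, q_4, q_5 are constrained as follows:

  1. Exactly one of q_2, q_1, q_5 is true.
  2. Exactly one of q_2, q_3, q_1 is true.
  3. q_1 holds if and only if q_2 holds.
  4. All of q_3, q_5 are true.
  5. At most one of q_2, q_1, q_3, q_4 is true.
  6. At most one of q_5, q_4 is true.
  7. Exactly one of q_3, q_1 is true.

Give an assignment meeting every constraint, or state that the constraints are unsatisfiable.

q_1=F, q_2=F, q_3=T, q_4=F, q_5=T

  (1) {q_2, q_1, q_5}: 1 true — exactly one ✓
  (2) {q_2, q_3, q_1}: 1 true — exactly one ✓
  (3) q_1=F, q_2=F — same ✓
  (4) {q_3, q_5}: all 2 true ✓
  (5) {q_2, q_1, q_3, q_4}: 1 true — at most one ✓
  (6) {q_5, q_4}: 1 true — at most one ✓
  (7) {q_3, q_1}: 1 true — exactly one ✓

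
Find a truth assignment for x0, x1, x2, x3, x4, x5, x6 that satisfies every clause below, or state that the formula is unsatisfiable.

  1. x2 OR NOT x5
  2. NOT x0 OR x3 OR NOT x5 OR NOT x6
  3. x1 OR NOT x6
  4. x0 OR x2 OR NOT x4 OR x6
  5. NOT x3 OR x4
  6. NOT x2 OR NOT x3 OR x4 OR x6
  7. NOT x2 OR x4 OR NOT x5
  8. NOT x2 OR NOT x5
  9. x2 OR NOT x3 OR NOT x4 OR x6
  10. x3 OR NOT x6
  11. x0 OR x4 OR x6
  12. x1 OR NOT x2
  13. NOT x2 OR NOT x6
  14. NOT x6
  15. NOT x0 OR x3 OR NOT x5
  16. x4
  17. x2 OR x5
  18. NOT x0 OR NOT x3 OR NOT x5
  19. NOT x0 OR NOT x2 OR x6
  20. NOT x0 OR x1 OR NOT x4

x0: False, x1: True, x2: True, x3: False, x4: True, x5: False, x6: False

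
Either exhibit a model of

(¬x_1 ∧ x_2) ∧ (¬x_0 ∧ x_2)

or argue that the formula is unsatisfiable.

x_0=F, x_1=F, x_2=T

  ¬x_1 ∧ x_2 = True
    ¬x_1 = True
  ¬x_0 ∧ x_2 = True
    ¬x_0 = True
Both conjuncts True, so the formula holds.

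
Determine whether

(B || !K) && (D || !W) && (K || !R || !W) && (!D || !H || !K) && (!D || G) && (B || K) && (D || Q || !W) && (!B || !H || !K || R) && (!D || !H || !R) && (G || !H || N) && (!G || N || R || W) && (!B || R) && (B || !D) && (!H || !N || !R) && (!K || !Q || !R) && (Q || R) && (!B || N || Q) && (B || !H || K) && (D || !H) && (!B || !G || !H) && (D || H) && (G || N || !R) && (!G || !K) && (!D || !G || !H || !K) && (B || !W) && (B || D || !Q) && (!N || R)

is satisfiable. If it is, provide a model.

Set K = False.
  then (B || K) forces B = True.
  then (!B || R) forces R = True.
  then (K || !R || !W) forces W = False.
Try H = True:
  (!D || !H || !R) forces D = False.
  clause (D || !H) is falsified — backtrack.
So H = False.
  then (D || H) forces D = True.
  then (!D || G) forces G = True.
Set Q = True.
Set N = True.
All clauses satisfied.

K: False, H: False, W: False, Q: True, D: True, R: True, G: True, B: True, N: True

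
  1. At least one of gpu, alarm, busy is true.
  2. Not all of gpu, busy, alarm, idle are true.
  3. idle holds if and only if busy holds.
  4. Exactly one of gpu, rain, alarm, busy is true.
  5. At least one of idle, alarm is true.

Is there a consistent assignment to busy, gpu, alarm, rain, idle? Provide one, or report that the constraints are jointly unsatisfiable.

busy: True; gpu: False; alarm: False; rain: False; idle: True

  (1) {gpu, alarm, busy}: 1 true — at least one ✓
  (2) {gpu, busy, alarm, idle}: 2/4 true — not all ✓
  (3) idle=T, busy=T — same ✓
  (4) {gpu, rain, alarm, busy}: 1 true — exactly one ✓
  (5) {idle, alarm}: 1 true — at least one ✓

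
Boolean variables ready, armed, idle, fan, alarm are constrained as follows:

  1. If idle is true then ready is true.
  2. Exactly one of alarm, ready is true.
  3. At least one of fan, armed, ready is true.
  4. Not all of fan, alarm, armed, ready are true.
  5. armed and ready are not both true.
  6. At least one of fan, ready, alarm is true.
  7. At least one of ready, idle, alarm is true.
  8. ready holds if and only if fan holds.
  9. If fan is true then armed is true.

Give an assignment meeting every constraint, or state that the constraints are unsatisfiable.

ready = False, armed = True, idle = False, fan = False, alarm = True

  (1) idle=F ⇒ ready: vacuous ✓
  (2) {alarm, ready}: 1 true — exactly one ✓
  (3) {fan, armed, ready}: 1 true — at least one ✓
  (4) {fan, alarm, armed, ready}: 2/4 true — not all ✓
  (5) armed=T, ready=F — not both ✓
  (6) {fan, ready, alarm}: 1 true — at least one ✓
  (7) {ready, idle, alarm}: 1 true — at least one ✓
  (8) ready=F, fan=F — same ✓
  (9) fan=F ⇒ armed: vacuous ✓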